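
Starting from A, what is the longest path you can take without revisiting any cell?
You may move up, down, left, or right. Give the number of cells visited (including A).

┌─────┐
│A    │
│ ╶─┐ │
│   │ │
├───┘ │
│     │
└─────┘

Finding longest simple path using DFS:
Start: (0, 0)
Longest path visits 7 cells
Path: A → right → right → down → down → left → left

Solution:

┌─────┐
│A → ↓│
│ ╶─┐ │
│   │↓│
├───┘ │
│B ← ↲│
└─────┘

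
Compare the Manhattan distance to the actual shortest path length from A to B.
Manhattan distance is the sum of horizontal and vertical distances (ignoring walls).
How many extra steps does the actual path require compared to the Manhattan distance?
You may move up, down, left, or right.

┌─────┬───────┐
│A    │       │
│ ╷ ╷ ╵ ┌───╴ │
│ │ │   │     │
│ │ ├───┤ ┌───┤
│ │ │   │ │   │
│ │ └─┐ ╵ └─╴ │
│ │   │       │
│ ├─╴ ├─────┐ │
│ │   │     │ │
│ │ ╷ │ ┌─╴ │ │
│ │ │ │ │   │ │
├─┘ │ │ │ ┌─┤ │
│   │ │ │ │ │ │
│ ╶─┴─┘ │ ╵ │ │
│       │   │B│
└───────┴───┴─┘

Manhattan distance: |7 - 0| + |6 - 0| = 13
Actual path length: 19
Extra steps: 19 - 13 = 6

Solution:

┌─────┬───────┐
│A → ↓│↱ → → ↓│
│ ╷ ╷ ╵ ┌───╴ │
│ │ │↳ ↑│↓ ← ↲│
│ │ ├───┤ ┌───┤
│ │ │   │↓│   │
│ │ └─┐ ╵ └─╴ │
│ │   │  ↳ → ↓│
│ ├─╴ ├─────┐ │
│ │   │     │↓│
│ │ ╷ │ ┌─╴ │ │
│ │ │ │ │   │↓│
├─┘ │ │ │ ┌─┤ │
│   │ │ │ │ │↓│
│ ╶─┴─┘ │ ╵ │ │
│       │   │B│
└───────┴───┴─┘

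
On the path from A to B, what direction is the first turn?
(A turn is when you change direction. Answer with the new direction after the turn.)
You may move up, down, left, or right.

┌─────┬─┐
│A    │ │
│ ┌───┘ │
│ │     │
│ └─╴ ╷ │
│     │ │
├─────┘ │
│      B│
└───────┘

Directions: down, down, right, right, up, right, down, down
First turn direction: right

Solution:

┌─────┬─┐
│A    │ │
│ ┌───┘ │
│↓│  ↱ ↓│
│ └─╴ ╷ │
│↳ → ↑│↓│
├─────┘ │
│      B│
└───────┘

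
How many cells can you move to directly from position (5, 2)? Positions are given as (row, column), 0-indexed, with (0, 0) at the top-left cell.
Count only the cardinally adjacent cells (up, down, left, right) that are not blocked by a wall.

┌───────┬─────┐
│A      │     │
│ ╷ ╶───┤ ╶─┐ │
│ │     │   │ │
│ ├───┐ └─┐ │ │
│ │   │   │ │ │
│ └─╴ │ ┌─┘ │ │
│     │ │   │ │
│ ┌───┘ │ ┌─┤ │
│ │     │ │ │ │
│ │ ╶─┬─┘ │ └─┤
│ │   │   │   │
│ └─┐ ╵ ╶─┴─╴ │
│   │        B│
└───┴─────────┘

Checking passable neighbors of (5, 2):
Neighbors: (6, 2), (5, 1)
Count: 2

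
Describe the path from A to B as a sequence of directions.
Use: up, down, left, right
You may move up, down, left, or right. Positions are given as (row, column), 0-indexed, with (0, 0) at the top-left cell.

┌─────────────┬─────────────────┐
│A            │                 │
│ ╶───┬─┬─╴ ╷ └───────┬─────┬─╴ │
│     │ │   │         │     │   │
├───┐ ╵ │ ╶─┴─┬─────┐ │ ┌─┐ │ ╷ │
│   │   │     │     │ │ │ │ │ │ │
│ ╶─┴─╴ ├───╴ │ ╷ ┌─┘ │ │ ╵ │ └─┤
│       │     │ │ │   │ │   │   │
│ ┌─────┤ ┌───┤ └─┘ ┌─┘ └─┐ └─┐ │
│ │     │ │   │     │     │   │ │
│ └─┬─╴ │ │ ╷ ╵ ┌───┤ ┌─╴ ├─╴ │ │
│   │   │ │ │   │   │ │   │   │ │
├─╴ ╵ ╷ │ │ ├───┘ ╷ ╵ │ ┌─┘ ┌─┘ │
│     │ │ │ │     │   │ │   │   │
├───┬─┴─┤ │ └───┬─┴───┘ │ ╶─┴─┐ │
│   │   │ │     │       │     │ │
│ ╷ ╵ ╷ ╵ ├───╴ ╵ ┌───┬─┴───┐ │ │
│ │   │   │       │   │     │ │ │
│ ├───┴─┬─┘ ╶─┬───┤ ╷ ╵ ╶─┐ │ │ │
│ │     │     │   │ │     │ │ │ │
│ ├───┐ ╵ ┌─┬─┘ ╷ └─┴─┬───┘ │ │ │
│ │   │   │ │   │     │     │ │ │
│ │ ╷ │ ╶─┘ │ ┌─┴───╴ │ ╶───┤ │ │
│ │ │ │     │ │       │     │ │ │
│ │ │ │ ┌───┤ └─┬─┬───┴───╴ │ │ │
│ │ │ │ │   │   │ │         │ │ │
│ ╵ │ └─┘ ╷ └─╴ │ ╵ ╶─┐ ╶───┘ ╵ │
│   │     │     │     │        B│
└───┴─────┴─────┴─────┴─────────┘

Finding the path and converting it to directions:
Path through cells: (0,0) → (0,1) → (0,2) → (0,3) → (0,4) → (0,5) → (0,6) → (1,6) → (1,7) → (1,8) → (1,9) → (1,10) → (2,10) → (3,10) → (3,9) → (4,9) → (4,8) → (4,7) → (5,7) → (5,6) → (4,6) → (4,5) → (5,5) → (6,5) → (7,5) → (7,6) → (7,7) → (8,7) → (8,8) → (7,8) → (7,9) → (7,10) → (7,11) → (6,11) → (5,11) → (5,12) → (4,12) → (4,11) → (3,11) → (2,11) → (1,11) → (1,12) → (1,13) → (2,13) → (3,13) → (4,13) → (4,14) → (5,14) → (5,13) → (6,13) → (6,12) → (7,12) → (7,13) → (7,14) → (8,14) → (9,14) → (10,14) → (11,14) → (12,14) → (13,14) → (13,15)
Directions: right, right, right, right, right, right, down, right, right, right, right, down, down, left, down, left, left, down, left, up, left, down, down, down, right, right, down, right, up, right, right, right, up, up, right, up, left, up, up, up, right, right, down, down, down, right, down, left, down, left, down, right, right, down, down, down, down, down, down, right

Solution:

┌─────────────┬─────────────────┐
│A → → → → → ↓│                 │
│ ╶───┬─┬─╴ ╷ └───────┬─────┬─╴ │
│     │ │   │↳ → → → ↓│↱ → ↓│   │
├───┐ ╵ │ ╶─┴─┬─────┐ │ ┌─┐ │ ╷ │
│   │   │     │     │↓│↑│ │↓│ │ │
│ ╶─┴─╴ ├───╴ │ ╷ ┌─┘ │ │ ╵ │ └─┤
│       │     │ │ │↓ ↲│↑│  ↓│   │
│ ┌─────┤ ┌───┤ └─┘ ┌─┘ └─┐ └─┐ │
│ │     │ │↓ ↰│↓ ← ↲│  ↑ ↰│↳ ↓│ │
│ └─┬─╴ │ │ ╷ ╵ ┌───┤ ┌─╴ ├─╴ │ │
│   │   │ │↓│↑ ↲│   │ │↱ ↑│↓ ↲│ │
├─╴ ╵ ╷ │ │ ├───┘ ╷ ╵ │ ┌─┘ ┌─┘ │
│     │ │ │↓│     │   │↑│↓ ↲│   │
├───┬─┴─┤ │ └───┬─┴───┘ │ ╶─┴─┐ │
│   │   │ │↳ → ↓│↱ → → ↑│↳ → ↓│ │
│ ╷ ╵ ╷ ╵ ├───╴ ╵ ┌───┬─┴───┐ │ │
│ │   │   │    ↳ ↑│   │     │↓│ │
│ ├───┴─┬─┘ ╶─┬───┤ ╷ ╵ ╶─┐ │ │ │
│ │     │     │   │ │     │ │↓│ │
│ ├───┐ ╵ ┌─┬─┘ ╷ └─┴─┬───┘ │ │ │
│ │   │   │ │   │     │     │↓│ │
│ │ ╷ │ ╶─┘ │ ┌─┴───╴ │ ╶───┤ │ │
│ │ │ │     │ │       │     │↓│ │
│ │ │ │ ┌───┤ └─┬─┬───┴───╴ │ │ │
│ │ │ │ │   │   │ │         │↓│ │
│ ╵ │ └─┘ ╷ └─╴ │ ╵ ╶─┐ ╶───┘ ╵ │
│   │     │     │     │      ↳ B│
└───┴─────┴─────┴─────┴─────────┘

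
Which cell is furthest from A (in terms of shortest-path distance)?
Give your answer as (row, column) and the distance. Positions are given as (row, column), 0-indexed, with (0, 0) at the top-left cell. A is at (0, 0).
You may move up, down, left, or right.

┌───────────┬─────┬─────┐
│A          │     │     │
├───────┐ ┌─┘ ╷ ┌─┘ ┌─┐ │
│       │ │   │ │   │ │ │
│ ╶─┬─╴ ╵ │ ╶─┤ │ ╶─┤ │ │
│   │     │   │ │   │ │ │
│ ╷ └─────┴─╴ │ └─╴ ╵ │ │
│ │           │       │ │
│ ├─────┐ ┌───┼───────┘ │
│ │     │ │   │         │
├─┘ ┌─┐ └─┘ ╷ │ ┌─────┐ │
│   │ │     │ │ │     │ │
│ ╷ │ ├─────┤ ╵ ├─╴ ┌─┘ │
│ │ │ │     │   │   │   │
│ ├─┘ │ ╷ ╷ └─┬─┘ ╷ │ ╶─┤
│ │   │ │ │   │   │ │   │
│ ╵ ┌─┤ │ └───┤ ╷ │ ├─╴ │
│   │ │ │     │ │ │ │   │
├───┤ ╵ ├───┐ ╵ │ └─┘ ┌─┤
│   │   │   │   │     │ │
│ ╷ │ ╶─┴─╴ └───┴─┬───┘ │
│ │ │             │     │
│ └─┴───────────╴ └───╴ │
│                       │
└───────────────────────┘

Computing BFS distances from A to all cells:
Furthest cell: (10, 1)
Distance: 87 steps

Path from A to the furthest cell:

┌───────────┬─────┬─────┐
│A → → → ↓  │↱ ↓  │↱ → ↓│
├───────┐ ┌─┘ ╷ ┌─┘ ┌─┐ │
│↓ ← ← ↰│↓│↱ ↑│↓│↱ ↑│ │↓│
│ ╶─┬─╴ ╵ │ ╶─┤ │ ╶─┤ │ │
│↳ ↓│  ↑ ↲│↑ ↰│↓│↑ ↰│ │↓│
│ ╷ └─────┴─╴ │ └─╴ ╵ │ │
│ │↳ → → → → ↑│↳ → ↑  │↓│
│ ├─────┐ ┌───┼───────┘ │
│ │     │ │   │        ↓│
├─┘ ┌─┐ └─┘ ╷ │ ┌─────┐ │
│   │ │     │ │ │     │↓│
│ ╷ │ ├─────┤ ╵ ├─╴ ┌─┘ │
│ │ │ │↓ ↰  │   │   │↓ ↲│
│ ├─┘ │ ╷ ╷ └─┬─┘ ╷ │ ╶─┤
│ │   │↓│↑│   │↓ ↰│ │↳ ↓│
│ ╵ ┌─┤ │ └───┤ ╷ │ ├─╴ │
│   │ │↓│↑ ← ↰│↓│↑│ │↓ ↲│
├───┤ ╵ ├───┐ ╵ │ └─┘ ┌─┤
│↱ ↓│↓ ↲│   │↑ ↲│↑ ← ↲│ │
│ ╷ │ ╶─┴─╴ └───┴─┬───┘ │
│↑│B│↳ → → → → → ↓│     │
│ └─┴───────────╴ └───╴ │
│↑ ← ← ← ← ← ← ← ↲      │
└───────────────────────┘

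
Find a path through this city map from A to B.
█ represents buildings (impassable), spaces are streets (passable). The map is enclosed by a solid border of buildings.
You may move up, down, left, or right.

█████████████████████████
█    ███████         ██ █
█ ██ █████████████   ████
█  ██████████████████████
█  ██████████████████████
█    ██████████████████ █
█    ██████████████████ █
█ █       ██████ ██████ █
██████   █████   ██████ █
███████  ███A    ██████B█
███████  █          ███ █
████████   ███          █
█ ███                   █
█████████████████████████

Finding the shortest path from A to B:
Movement: cardinal only
Path length: 15 steps
Directions: down → right → right → down → right → right → right → right → right → right → right → right → right → up → up

Solution:

█████████████████████████
█    ███████         ██ █
█ ██ █████████████   ████
█  ██████████████████████
█  ██████████████████████
█    ██████████████████ █
█    ██████████████████ █
█ █       ██████ ██████ █
██████   █████   ██████ █
███████  ███A    ██████B█
███████  █  ↳→↓     ███↑█
████████   ███↳→→→→→→→→↑█
█ ███                   █
█████████████████████████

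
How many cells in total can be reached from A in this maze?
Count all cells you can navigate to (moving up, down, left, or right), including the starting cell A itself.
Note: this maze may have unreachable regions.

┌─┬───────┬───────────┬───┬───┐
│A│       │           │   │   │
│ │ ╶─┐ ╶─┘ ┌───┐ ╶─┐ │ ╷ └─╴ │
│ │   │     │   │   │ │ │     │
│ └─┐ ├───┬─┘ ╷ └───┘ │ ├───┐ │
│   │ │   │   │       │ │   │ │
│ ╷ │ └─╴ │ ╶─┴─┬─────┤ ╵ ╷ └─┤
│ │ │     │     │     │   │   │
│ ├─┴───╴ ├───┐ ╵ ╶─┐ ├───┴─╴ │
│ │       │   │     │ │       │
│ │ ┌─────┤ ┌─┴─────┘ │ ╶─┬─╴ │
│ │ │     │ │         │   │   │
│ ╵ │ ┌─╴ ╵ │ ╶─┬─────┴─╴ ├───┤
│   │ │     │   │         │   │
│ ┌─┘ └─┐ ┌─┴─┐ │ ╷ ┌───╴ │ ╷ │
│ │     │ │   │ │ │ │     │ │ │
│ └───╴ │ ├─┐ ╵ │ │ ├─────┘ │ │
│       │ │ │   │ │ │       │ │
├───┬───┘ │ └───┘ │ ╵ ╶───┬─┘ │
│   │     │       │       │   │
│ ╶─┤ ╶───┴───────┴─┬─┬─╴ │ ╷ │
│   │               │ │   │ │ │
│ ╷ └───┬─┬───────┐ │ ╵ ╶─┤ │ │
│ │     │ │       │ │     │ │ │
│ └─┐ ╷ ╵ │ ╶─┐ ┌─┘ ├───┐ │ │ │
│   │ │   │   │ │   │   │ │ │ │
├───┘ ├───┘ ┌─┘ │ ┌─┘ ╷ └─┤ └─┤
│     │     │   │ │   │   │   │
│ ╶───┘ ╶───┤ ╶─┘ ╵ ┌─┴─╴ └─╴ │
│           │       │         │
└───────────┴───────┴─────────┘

Using BFS/flood-fill to find all reachable cells from A:
Maze size: 15 × 15 = 225 total cells
All cells are reachable — the maze is fully connected.
Reachable cells: 225

Reachable region (· marks reachable cells):

┌─┬───────┬───────────┬───┬───┐
│A│· · · ·│· · · · · ·│· ·│· ·│
│ │ ╶─┐ ╶─┘ ┌───┐ ╶─┐ │ ╷ └─╴ │
│·│· ·│· · ·│· ·│· ·│·│·│· · ·│
│ └─┐ ├───┬─┘ ╷ └───┘ │ ├───┐ │
│· ·│·│· ·│· ·│· · · ·│·│· ·│·│
│ ╷ │ └─╴ │ ╶─┴─┬─────┤ ╵ ╷ └─┤
│·│·│· · ·│· · ·│· · ·│· ·│· ·│
│ ├─┴───╴ ├───┐ ╵ ╶─┐ ├───┴─╴ │
│·│· · · ·│· ·│· · ·│·│· · · ·│
│ │ ┌─────┤ ┌─┴─────┘ │ ╶─┬─╴ │
│·│·│· · ·│·│· · · · ·│· ·│· ·│
│ ╵ │ ┌─╴ ╵ │ ╶─┬─────┴─╴ ├───┤
│· ·│·│· · ·│· ·│· · · · ·│· ·│
│ ┌─┘ └─┐ ┌─┴─┐ │ ╷ ┌───╴ │ ╷ │
│·│· · ·│·│· ·│·│·│·│· · ·│·│·│
│ └───╴ │ ├─┐ ╵ │ │ ├─────┘ │ │
│· · · ·│·│·│· ·│·│·│· · · ·│·│
├───┬───┘ │ └───┘ │ ╵ ╶───┬─┘ │
│· ·│· · ·│· · · ·│· · · ·│· ·│
│ ╶─┤ ╶───┴───────┴─┬─┬─╴ │ ╷ │
│· ·│· · · · · · · ·│·│· ·│·│·│
│ ╷ └───┬─┬───────┐ │ ╵ ╶─┤ │ │
│·│· · ·│·│· · · ·│·│· · ·│·│·│
│ └─┐ ╷ ╵ │ ╶─┐ ┌─┘ ├───┐ │ │ │
│· ·│·│· ·│· ·│·│· ·│· ·│·│·│·│
├───┘ ├───┘ ┌─┘ │ ┌─┘ ╷ └─┤ └─┤
│· · ·│· · ·│· ·│·│· ·│· ·│· ·│
│ ╶───┘ ╶───┤ ╶─┘ ╵ ┌─┴─╴ └─╴ │
│· · · · · ·│· · · ·│· · · · ·│
└───────────┴───────┴─────────┘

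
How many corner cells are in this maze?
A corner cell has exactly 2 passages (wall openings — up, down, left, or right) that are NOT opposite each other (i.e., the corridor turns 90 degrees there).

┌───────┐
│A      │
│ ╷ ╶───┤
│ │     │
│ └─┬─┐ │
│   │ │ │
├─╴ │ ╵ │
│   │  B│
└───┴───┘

Counting corner cells (2 non-opposite passages):
Total corners: 8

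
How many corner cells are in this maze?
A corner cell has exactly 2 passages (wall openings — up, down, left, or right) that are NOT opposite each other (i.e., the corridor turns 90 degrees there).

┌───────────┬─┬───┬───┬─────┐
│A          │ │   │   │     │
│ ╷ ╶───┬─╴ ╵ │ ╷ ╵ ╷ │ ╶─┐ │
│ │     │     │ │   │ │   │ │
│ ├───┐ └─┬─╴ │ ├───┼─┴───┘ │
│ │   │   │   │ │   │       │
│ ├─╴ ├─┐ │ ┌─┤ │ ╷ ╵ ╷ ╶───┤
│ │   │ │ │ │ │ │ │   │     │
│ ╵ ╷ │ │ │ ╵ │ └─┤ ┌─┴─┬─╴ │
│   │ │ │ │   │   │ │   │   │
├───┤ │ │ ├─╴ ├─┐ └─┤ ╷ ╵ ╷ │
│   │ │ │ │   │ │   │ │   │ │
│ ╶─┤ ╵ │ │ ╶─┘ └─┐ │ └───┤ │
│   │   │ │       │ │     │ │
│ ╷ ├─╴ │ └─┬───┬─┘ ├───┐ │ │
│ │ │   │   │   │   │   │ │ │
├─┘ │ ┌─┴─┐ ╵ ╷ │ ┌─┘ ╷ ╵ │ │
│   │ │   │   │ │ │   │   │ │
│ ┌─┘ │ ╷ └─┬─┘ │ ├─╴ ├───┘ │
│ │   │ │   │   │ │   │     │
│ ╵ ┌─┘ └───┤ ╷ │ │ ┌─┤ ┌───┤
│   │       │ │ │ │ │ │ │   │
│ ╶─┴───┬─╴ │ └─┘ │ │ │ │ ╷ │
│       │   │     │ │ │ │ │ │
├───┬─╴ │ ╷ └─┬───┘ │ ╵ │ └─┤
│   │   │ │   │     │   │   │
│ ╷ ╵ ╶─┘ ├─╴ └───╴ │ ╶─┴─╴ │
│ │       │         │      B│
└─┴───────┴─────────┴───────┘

Counting corner cells (2 non-opposite passages):
Total corners: 95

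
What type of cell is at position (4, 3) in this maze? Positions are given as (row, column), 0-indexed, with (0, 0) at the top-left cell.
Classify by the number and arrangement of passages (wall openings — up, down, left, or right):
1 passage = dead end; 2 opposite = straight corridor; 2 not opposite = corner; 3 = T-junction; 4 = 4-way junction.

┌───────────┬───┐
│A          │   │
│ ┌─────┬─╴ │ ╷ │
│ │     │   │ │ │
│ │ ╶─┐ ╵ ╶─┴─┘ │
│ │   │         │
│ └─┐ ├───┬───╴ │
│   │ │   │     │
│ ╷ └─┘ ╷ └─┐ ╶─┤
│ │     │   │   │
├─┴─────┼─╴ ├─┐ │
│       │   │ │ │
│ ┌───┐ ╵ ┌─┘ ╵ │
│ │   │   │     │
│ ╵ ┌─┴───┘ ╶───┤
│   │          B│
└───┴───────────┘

Checking cell at (4, 3):
Number of passages: 2
Cell type: corner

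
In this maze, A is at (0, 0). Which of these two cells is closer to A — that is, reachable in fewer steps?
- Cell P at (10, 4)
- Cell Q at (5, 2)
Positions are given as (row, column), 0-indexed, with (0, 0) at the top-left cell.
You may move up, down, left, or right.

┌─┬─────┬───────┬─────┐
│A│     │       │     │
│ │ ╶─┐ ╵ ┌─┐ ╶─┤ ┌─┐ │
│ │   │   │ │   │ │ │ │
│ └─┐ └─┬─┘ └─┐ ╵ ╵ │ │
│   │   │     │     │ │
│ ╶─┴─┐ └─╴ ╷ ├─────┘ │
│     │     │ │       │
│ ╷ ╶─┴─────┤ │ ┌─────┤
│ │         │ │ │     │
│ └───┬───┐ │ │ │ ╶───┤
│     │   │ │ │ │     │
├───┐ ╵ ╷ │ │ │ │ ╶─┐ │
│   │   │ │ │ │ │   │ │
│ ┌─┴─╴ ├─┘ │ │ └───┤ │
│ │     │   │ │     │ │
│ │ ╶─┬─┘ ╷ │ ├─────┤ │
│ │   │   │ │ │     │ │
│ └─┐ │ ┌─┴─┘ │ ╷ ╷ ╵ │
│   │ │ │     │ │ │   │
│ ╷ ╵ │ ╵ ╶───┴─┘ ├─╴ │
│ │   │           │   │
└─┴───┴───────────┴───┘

Shortest path A → P at (10, 4): 18 steps
Shortest path A → Q at (5, 2): 7 steps

Q is closer (7 steps vs 18 steps).

Path to P:

┌─┬─────┬───────┬─────┐
│A│     │       │     │
│ │ ╶─┐ ╵ ┌─┐ ╶─┤ ┌─┐ │
│↓│   │   │ │   │ │ │ │
│ └─┐ └─┬─┘ └─┐ ╵ ╵ │ │
│↓  │   │     │     │ │
│ ╶─┴─┐ └─╴ ╷ ├─────┘ │
│↳ ↓  │     │ │       │
│ ╷ ╶─┴─────┤ │ ┌─────┤
│ │↳ → → → ↓│ │ │     │
│ └───┬───┐ │ │ │ ╶───┤
│     │   │↓│ │ │     │
├───┐ ╵ ╷ │ │ │ │ ╶─┐ │
│   │   │ │↓│ │ │   │ │
│ ┌─┴─╴ ├─┘ │ │ └───┤ │
│ │     │↓ ↲│ │     │ │
│ │ ╶─┬─┘ ╷ │ ├─────┤ │
│ │   │↓ ↲│ │ │     │ │
│ └─┐ │ ┌─┴─┘ │ ╷ ╷ ╵ │
│   │ │↓│     │ │ │   │
│ ╷ ╵ │ ╵ ╶───┴─┘ ├─╴ │
│ │   │↳ P        │   │
└─┴───┴───────────┴───┘

Path to Q:

┌─┬─────┬───────┬─────┐
│A│     │       │     │
│ │ ╶─┐ ╵ ┌─┐ ╶─┤ ┌─┐ │
│↓│   │   │ │   │ │ │ │
│ └─┐ └─┬─┘ └─┐ ╵ ╵ │ │
│↓  │   │     │     │ │
│ ╶─┴─┐ └─╴ ╷ ├─────┘ │
│↓    │     │ │       │
│ ╷ ╶─┴─────┤ │ ┌─────┤
│↓│         │ │ │     │
│ └───┬───┐ │ │ │ ╶───┤
│↳ → Q│   │ │ │ │     │
├───┐ ╵ ╷ │ │ │ │ ╶─┐ │
│   │   │ │ │ │ │   │ │
│ ┌─┴─╴ ├─┘ │ │ └───┤ │
│ │     │   │ │     │ │
│ │ ╶─┬─┘ ╷ │ ├─────┤ │
│ │   │   │ │ │     │ │
│ └─┐ │ ┌─┴─┘ │ ╷ ╷ ╵ │
│   │ │ │     │ │ │   │
│ ╷ ╵ │ ╵ ╶───┴─┘ ├─╴ │
│ │   │           │   │
└─┴───┴───────────┴───┘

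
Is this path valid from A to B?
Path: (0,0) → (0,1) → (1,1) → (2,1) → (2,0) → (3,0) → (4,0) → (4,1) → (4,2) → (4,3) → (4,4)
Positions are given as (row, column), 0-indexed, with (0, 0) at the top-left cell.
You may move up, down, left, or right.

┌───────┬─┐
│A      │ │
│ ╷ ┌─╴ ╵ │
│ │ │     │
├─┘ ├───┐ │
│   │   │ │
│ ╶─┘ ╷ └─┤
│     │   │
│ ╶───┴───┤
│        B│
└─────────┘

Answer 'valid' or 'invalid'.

Checking path validity:
Result: All consecutive moves are passable.

valid

Correct solution:

┌───────┬─┐
│A ↓    │ │
│ ╷ ┌─╴ ╵ │
│ │↓│     │
├─┘ ├───┐ │
│↓ ↲│   │ │
│ ╶─┘ ╷ └─┤
│↓    │   │
│ ╶───┴───┤
│↳ → → → B│
└─────────┘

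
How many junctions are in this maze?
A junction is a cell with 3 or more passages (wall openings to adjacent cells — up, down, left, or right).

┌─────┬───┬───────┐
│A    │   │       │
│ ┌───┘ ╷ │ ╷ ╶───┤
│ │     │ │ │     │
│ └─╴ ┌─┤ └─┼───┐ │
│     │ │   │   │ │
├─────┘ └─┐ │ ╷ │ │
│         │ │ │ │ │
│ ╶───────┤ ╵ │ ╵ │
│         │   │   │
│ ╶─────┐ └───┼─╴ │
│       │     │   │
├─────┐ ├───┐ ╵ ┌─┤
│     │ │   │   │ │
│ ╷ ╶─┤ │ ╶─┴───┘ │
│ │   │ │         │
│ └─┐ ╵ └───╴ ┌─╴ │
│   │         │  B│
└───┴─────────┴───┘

Checking each cell for number of passages:

Junctions found (3+ passages):
  (0, 6): 3 passages
  (1, 2): 3 passages
  (3, 3): 3 passages
  (4, 0): 3 passages
  (4, 8): 3 passages
  (6, 1): 3 passages
  (7, 6): 3 passages
  (7, 8): 3 passages
  (8, 3): 3 passages
Total junctions: 9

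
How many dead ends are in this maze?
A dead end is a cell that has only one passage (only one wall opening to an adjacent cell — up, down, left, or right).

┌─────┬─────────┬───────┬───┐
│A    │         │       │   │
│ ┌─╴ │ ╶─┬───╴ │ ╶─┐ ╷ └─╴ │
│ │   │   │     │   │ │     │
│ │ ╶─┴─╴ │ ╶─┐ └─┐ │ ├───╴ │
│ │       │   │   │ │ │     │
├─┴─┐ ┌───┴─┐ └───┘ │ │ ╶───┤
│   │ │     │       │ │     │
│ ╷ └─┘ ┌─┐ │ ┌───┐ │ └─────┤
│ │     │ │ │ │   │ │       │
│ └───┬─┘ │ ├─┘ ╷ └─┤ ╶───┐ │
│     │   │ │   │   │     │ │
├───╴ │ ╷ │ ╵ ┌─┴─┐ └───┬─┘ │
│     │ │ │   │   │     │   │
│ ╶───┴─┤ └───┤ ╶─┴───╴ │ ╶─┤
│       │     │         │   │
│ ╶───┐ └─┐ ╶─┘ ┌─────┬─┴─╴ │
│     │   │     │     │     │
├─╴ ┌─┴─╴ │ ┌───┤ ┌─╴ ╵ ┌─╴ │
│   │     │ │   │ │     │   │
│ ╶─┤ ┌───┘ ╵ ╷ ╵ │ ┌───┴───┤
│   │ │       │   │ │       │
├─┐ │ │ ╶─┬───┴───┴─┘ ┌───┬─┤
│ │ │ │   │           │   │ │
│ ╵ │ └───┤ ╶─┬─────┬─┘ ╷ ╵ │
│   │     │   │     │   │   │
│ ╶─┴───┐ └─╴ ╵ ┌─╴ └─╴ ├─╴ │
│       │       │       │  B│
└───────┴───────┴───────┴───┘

Checking each cell for number of passages:

Dead ends found at positions:
  (0, 12)
  (2, 0)
  (2, 8)
  (3, 2)
  (3, 13)
  (4, 4)
  (4, 6)
  (4, 9)
  (5, 12)
  (6, 3)
  (6, 8)
  (7, 6)
  (8, 2)
  (9, 12)
  (10, 9)
  (10, 13)
  (11, 0)
  (11, 4)
  (11, 13)
  (12, 10)
  (13, 3)
  (13, 8)
  (13, 12)
Total dead ends: 23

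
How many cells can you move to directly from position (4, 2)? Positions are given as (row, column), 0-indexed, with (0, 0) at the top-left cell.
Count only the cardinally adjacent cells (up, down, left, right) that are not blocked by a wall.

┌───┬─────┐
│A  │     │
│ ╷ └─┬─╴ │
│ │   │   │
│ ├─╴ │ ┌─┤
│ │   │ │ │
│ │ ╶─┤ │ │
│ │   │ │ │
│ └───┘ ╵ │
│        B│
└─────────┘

Checking passable neighbors of (4, 2):
Neighbors: (4, 1), (4, 3)
Count: 2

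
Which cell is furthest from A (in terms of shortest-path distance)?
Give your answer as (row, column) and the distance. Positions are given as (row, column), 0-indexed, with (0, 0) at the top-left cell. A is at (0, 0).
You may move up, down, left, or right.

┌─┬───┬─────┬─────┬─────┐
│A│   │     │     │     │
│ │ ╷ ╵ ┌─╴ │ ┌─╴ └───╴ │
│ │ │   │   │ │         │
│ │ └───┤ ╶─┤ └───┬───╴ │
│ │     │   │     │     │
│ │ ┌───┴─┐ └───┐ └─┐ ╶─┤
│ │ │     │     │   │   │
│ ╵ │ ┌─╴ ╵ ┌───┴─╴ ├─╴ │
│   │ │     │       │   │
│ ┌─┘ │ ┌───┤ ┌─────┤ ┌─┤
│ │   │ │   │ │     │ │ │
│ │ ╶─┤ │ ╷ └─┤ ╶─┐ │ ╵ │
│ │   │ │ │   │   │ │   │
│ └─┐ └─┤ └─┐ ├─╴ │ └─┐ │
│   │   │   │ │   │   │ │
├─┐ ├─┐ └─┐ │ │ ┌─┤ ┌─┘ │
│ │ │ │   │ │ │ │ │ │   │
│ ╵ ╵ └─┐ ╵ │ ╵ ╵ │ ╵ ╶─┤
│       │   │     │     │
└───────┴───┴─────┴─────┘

Computing BFS distances from A to all cells:
Furthest cell: (5, 6)
Distance: 91 steps

Path from A to the furthest cell:

┌─┬───┬─────┬─────┬─────┐
│A│↱ ↓│↱ → ↓│↓ ← ↰│     │
│ │ ╷ ╵ ┌─╴ │ ┌─╴ └───╴ │
│↓│↑│↳ ↑│↓ ↲│↓│  ↑ ← ← ↰│
│ │ └───┤ ╶─┤ └───┬───╴ │
│↓│↑    │↳ ↓│↳ → ↓│  ↱ ↑│
│ │ ┌───┴─┐ └───┐ └─┐ ╶─┤
│↓│↑│↓ ← ↰│↓    │↳ ↓│↑ ↰│
│ ╵ │ ┌─╴ ╵ ┌───┴─╴ ├─╴ │
│↳ ↑│↓│  ↑ ↲│↓ ← ← ↲│↱ ↑│
│ ┌─┘ │ ┌───┤ ┌─────┤ ┌─┤
│ │↓ ↲│ │↱ ↓│B│↱ → ↓│↑│ │
│ │ ╶─┤ │ ╷ └─┤ ╶─┐ │ ╵ │
│ │↳ ↓│ │↑│↳ ↓│↑ ↰│↓│↑ ↰│
│ └─┐ └─┤ └─┐ ├─╴ │ └─┐ │
│   │↳ ↓│↑ ↰│↓│↱ ↑│↓  │↑│
├─┐ ├─┐ └─┐ │ │ ┌─┤ ┌─┘ │
│ │ │ │↳ ↓│↑│↓│↑│ │↓│↱ ↑│
│ ╵ ╵ └─┐ ╵ │ ╵ ╵ │ ╵ ╶─┤
│       │↳ ↑│↳ ↑  │↳ ↑  │
└───────┴───┴─────┴─────┘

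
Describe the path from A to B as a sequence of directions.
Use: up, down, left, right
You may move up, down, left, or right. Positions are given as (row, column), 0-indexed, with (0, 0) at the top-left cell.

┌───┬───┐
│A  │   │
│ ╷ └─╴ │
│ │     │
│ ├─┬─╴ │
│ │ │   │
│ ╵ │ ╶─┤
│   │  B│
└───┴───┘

Finding the path and converting it to directions:
Path through cells: (0,0) → (0,1) → (1,1) → (1,2) → (1,3) → (2,3) → (2,2) → (3,2) → (3,3)
Directions: right, down, right, right, down, left, down, right

Solution:

┌───┬───┐
│A ↓│   │
│ ╷ └─╴ │
│ │↳ → ↓│
│ ├─┬─╴ │
│ │ │↓ ↲│
│ ╵ │ ╶─┤
│   │↳ B│
└───┴───┘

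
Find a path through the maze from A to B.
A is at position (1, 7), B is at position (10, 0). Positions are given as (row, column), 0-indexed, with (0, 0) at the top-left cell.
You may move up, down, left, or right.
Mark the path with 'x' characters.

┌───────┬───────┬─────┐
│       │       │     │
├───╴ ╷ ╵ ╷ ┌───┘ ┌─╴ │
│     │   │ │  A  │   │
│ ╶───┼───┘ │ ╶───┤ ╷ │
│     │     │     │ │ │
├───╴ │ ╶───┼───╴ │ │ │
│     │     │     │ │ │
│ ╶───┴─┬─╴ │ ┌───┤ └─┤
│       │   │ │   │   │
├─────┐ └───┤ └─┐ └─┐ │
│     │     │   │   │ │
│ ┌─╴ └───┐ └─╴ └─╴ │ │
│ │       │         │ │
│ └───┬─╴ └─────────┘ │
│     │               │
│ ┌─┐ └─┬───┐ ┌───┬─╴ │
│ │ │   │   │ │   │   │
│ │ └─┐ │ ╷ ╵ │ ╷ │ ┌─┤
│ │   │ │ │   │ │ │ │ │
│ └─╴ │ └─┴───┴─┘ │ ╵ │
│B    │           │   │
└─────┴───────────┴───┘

Finding the shortest path from (1, 7) to (10, 0):
Path length: 30 steps
Directions: right → up → right → right → down → left → down → down → down → right → down → down → down → left → left → left → left → left → left → up → left → left → up → left → left → down → down → down → down → down

Solution:

┌───────┬───────┬─────┐
│       │       │x x x│
├───╴ ╷ ╵ ╷ ┌───┘ ┌─╴ │
│     │   │ │  A x│x x│
│ ╶───┼───┘ │ ╶───┤ ╷ │
│     │     │     │x│ │
├───╴ │ ╶───┼───╴ │ │ │
│     │     │     │x│ │
│ ╶───┴─┬─╴ │ ┌───┤ └─┤
│       │   │ │   │x x│
├─────┐ └───┤ └─┐ └─┐ │
│x x x│     │   │   │x│
│ ┌─╴ └───┐ └─╴ └─╴ │ │
│x│  x x x│         │x│
│ └───┬─╴ └─────────┘ │
│x    │  x x x x x x x│
│ ┌─┐ └─┬───┐ ┌───┬─╴ │
│x│ │   │   │ │   │   │
│ │ └─┐ │ ╷ ╵ │ ╷ │ ┌─┤
│x│   │ │ │   │ │ │ │ │
│ └─╴ │ └─┴───┴─┘ │ ╵ │
│B    │           │   │
└─────┴───────────┴───┘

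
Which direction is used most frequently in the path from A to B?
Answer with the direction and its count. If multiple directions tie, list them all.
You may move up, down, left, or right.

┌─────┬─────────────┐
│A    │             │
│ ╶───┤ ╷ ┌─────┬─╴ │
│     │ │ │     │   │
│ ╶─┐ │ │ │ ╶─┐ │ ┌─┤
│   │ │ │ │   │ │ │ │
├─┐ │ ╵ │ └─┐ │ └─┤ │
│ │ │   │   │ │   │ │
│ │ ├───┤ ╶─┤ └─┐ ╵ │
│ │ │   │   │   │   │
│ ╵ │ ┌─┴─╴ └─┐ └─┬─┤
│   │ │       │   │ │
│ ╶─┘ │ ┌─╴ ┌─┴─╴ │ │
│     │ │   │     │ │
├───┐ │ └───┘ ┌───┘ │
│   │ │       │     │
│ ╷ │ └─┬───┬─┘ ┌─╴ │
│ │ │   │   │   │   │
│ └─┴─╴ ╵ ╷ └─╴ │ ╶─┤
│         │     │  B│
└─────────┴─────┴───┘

Directions: down, down, right, down, down, down, left, down, right, right, down, down, right, down, right, up, right, down, right, right, up, up, right, right, down, left, down, right
Counts: {'down': 12, 'right': 11, 'left': 2, 'up': 3}
Most common: down (12 times)

Solution:

┌─────┬─────────────┐
│A    │             │
│ ╶───┤ ╷ ┌─────┬─╴ │
│↓    │ │ │     │   │
│ ╶─┐ │ │ │ ╶─┐ │ ┌─┤
│↳ ↓│ │ │ │   │ │ │ │
├─┐ │ ╵ │ └─┐ │ └─┤ │
│ │↓│   │   │ │   │ │
│ │ ├───┤ ╶─┤ └─┐ ╵ │
│ │↓│   │   │   │   │
│ ╵ │ ┌─┴─╴ └─┐ └─┬─┤
│↓ ↲│ │       │   │ │
│ ╶─┘ │ ┌─╴ ┌─┴─╴ │ │
│↳ → ↓│ │   │     │ │
├───┐ │ └───┘ ┌───┘ │
│   │↓│       │↱ → ↓│
│ ╷ │ └─┬───┬─┘ ┌─╴ │
│ │ │↳ ↓│↱ ↓│  ↑│↓ ↲│
│ └─┴─╴ ╵ ╷ └─╴ │ ╶─┤
│      ↳ ↑│↳ → ↑│↳ B│
└─────────┴─────┴───┘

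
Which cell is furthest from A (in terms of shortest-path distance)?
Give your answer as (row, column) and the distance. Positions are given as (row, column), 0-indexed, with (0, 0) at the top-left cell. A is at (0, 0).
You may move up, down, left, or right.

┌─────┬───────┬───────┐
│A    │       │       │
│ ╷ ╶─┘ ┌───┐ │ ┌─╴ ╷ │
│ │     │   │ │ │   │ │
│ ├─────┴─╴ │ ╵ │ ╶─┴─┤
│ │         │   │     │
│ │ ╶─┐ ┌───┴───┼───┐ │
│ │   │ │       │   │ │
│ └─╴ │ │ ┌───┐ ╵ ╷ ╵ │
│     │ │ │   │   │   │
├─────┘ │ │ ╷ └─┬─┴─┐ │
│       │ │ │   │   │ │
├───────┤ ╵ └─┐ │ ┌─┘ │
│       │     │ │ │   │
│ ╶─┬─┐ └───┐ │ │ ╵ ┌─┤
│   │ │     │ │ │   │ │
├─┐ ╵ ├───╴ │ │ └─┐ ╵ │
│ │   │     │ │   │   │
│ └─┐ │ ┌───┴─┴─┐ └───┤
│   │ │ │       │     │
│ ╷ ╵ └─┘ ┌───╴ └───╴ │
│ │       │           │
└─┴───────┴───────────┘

Computing BFS distances from A to all cells:
Furthest cell: (9, 3)
Distance: 74 steps

Path from A to the furthest cell:

┌─────┬───────┬───────┐
│A ↓  │↱ → → ↓│↱ → ↓  │
│ ╷ ╶─┘ ┌───┐ │ ┌─╴ ╷ │
│ │↳ → ↑│   │↓│↑│↓ ↲│ │
│ ├─────┴─╴ │ ╵ │ ╶─┴─┤
│ │         │↳ ↑│↳ → ↓│
│ │ ╶─┐ ┌───┴───┼───┐ │
│ │   │ │↓ ← ← ↰│↓ ↰│↓│
│ └─╴ │ │ ┌───┐ ╵ ╷ ╵ │
│     │ │↓│↱ ↓│↑ ↲│↑ ↲│
├─────┘ │ │ ╷ └─┬─┴─┐ │
│       │↓│↑│↳ ↓│   │ │
├───────┤ ╵ └─┐ │ ┌─┘ │
│↱ → → ↓│↳ ↑  │↓│ │   │
│ ╶─┬─┐ └───┐ │ │ ╵ ┌─┤
│↑ ↰│ │↳ → ↓│ │↓│   │ │
├─┐ ╵ ├───╴ │ │ └─┐ ╵ │
│ │↑ ↰│↓ ← ↲│ │↳ ↓│   │
│ └─┐ │ ┌───┴─┴─┐ └───┤
│   │↑│B│↓ ← ← ↰│↳ → ↓│
│ ╷ ╵ └─┘ ┌───╴ └───╴ │
│ │  ↑ ← ↲│    ↑ ← ← ↲│
└─┴───────┴───────────┘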